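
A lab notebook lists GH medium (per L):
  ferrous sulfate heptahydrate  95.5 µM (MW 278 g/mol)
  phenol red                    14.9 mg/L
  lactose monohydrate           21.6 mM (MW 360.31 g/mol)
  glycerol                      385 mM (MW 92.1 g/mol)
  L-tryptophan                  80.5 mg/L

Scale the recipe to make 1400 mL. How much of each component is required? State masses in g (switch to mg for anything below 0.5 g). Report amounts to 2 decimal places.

Target volume = 1400 mL = 1.4 L.
ferrous sulfate heptahydrate: 95.5 µmol/L × 278 g/mol × 1.4 L ÷ 1000 = 37.17 mg
phenol red: 14.9 mg/L × 1.4 L = 20.86 mg
lactose monohydrate: 21.6 mmol/L × 360.31 g/mol × 1.4 L ÷ 1000 = 10.90 g
glycerol: 385 mmol/L × 92.1 g/mol × 1.4 L ÷ 1000 = 49.64 g
L-tryptophan: 80.5 mg/L × 1.4 L = 112.70 mg

ferrous sulfate heptahydrate 37.17 mg; phenol red 20.86 mg; lactose monohydrate 10.90 g; glycerol 49.64 g; L-tryptophan 112.70 mg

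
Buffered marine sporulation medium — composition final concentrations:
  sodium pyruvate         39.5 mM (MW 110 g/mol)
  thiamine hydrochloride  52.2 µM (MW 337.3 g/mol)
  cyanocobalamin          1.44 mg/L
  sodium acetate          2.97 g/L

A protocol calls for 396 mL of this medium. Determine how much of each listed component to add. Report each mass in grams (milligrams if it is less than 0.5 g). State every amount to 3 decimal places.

Target volume = 396 mL = 0.396 L.
sodium pyruvate: 39.5 mmol/L × 110 g/mol × 0.396 L ÷ 1000 = 1.721 g
thiamine hydrochloride: 52.2 µmol/L × 337.3 g/mol × 0.396 L ÷ 1000 = 6.972 mg
cyanocobalamin: 1.44 mg/L × 0.396 L = 0.570 mg
sodium acetate: 2.97 g/L × 0.396 L = 1.176 g

sodium pyruvate 1.721 g; thiamine hydrochloride 6.972 mg; cyanocobalamin 0.570 mg; sodium acetate 1.176 g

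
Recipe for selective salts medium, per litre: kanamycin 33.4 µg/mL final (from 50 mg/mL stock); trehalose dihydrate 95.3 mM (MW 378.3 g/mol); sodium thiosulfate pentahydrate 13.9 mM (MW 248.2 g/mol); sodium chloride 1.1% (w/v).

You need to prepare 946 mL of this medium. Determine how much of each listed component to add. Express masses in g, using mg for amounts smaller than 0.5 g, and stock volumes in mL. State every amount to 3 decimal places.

Scale factor relative to 1 L: 0.946.
kanamycin: V = C2·V2/C1 = 33.4 µg/mL × 946 mL ÷ 50000 µg/mL = 0.632 mL
trehalose dihydrate: 95.3 mmol/L × 378.3 g/mol × 0.946 L ÷ 1000 = 34.105 g
sodium thiosulfate pentahydrate: 13.9 mmol/L × 248.2 g/mol × 0.946 L ÷ 1000 = 3.264 g
sodium chloride: 1.1% w/v = 11 g/L → 11 × 0.946 L = 10.406 g

kanamycin 0.632 mL; trehalose dihydrate 34.105 g; sodium thiosulfate pentahydrate 3.264 g; sodium chloride 10.406 g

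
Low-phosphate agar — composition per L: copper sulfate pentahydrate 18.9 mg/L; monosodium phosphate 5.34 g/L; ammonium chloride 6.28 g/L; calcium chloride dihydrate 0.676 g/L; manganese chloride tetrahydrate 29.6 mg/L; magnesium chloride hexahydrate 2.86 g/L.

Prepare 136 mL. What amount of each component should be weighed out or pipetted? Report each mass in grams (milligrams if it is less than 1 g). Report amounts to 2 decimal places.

Scale factor relative to 1 L: 0.136.
copper sulfate pentahydrate: 18.9 mg/L × 0.136 L = 2.57 mg
monosodium phosphate: 5.34 g/L × 0.136 L = 0.72624 g = 726.24 mg
ammonium chloride: 6.28 g/L × 0.136 L = 0.85408 g = 854.08 mg
calcium chloride dihydrate: 0.676 g/L × 0.136 L = 0.091936 g = 91.94 mg
manganese chloride tetrahydrate: 29.6 mg/L × 0.136 L = 4.03 mg
magnesium chloride hexahydrate: 2.86 g/L × 0.136 L = 0.38896 g = 388.96 mg

copper sulfate pentahydrate 2.57 mg; monosodium phosphate 726.24 mg; ammonium chloride 854.08 mg; calcium chloride dihydrate 91.94 mg; manganese chloride tetrahydrate 4.03 mg; magnesium chloride hexahydrate 388.96 mg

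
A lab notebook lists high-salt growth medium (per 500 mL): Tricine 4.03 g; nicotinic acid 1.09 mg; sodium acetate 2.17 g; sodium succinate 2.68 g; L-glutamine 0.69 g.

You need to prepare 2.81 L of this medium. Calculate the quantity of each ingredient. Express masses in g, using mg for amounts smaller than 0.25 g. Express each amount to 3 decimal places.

Ratio of target to recipe volume: 2810 / 500 = 5.62.
Tricine: 4.03 g × (2810 mL / 500 mL) = 22.649 g
nicotinic acid: 1.09 mg × (2810 mL / 500 mL) = 6.126 mg
sodium acetate: 2.17 g × (2810 mL / 500 mL) = 12.195 g
sodium succinate: 2.68 g × (2810 mL / 500 mL) = 15.062 g
L-glutamine: 0.69 g × (2810 mL / 500 mL) = 3.878 g

Tricine 22.649 g; nicotinic acid 6.126 mg; sodium acetate 12.195 g; sodium succinate 15.062 g; L-glutamine 3.878 g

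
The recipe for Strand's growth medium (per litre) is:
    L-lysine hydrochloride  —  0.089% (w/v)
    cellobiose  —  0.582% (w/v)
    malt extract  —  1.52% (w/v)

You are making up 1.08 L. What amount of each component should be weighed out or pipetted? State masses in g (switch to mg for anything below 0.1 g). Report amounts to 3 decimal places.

L-lysine hydrochloride 0.961 g; cellobiose 6.286 g; malt extract 16.416 g

Working volume: 1.08 L.
L-lysine hydrochloride: 0.089 g per 100 mL × 1080 mL ÷ 100 = 0.961 g
cellobiose: 0.582 g per 100 mL × 1080 mL ÷ 100 = 6.286 g
malt extract: 1.52 g per 100 mL × 1080 mL ÷ 100 = 16.416 g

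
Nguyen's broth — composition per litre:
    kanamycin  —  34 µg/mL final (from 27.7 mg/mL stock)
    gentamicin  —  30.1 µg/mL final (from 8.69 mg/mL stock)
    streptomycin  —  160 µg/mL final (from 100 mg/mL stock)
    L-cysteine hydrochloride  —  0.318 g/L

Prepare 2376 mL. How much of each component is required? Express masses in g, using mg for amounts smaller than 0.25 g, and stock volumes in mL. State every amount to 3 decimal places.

Working volume: 2376 mL = 2.376 L.
kanamycin: C1V1 = C2V2 → 34 µg/mL × 2376 mL ÷ 27700 µg/mL = 2.916 mL
gentamicin: C1V1 = C2V2 → 30.1 µg/mL × 2376 mL ÷ 8690 µg/mL = 8.230 mL
streptomycin: C1V1 = C2V2 → 160 µg/mL × 2376 mL ÷ 100000 µg/mL = 3.802 mL
L-cysteine hydrochloride: 0.318 g/L × 2.376 L = 0.756 g

kanamycin 2.916 mL; gentamicin 8.230 mL; streptomycin 3.802 mL; L-cysteine hydrochloride 0.756 g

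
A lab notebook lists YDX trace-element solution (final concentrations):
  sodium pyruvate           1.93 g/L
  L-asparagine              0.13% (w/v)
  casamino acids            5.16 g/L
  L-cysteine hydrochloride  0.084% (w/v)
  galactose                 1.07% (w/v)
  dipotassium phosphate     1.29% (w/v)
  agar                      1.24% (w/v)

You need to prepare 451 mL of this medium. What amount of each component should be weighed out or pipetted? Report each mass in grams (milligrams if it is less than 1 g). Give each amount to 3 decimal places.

sodium pyruvate 870.430 mg; L-asparagine 586.300 mg; casamino acids 2.327 g; L-cysteine hydrochloride 378.840 mg; galactose 4.826 g; dipotassium phosphate 5.818 g; agar 5.592 g

Working volume: 451 mL = 0.451 L.
sodium pyruvate: 1.93 g/L × 0.451 L = 0.87043 g = 870.430 mg
L-asparagine: 0.13 g per 100 mL × 451 mL ÷ 100 = 0.5863 g = 586.300 mg
casamino acids: 5.16 g/L × 0.451 L = 2.327 g
L-cysteine hydrochloride: 0.084 g per 100 mL × 451 mL ÷ 100 = 0.37884 g = 378.840 mg
galactose: 1.07% w/v = 10.7 g/L → 10.7 × 0.451 L = 4.826 g
dipotassium phosphate: 1.29 g per 100 mL × 451 mL ÷ 100 = 5.818 g
agar: 1.24% w/v = 12.4 g/L → 12.4 × 0.451 L = 5.592 g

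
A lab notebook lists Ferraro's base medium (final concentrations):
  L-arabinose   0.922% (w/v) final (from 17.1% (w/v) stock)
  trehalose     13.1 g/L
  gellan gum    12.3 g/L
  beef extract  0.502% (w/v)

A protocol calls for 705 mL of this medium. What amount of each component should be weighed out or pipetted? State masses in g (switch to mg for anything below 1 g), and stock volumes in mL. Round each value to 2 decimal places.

Target volume = 705 mL = 0.705 L.
L-arabinose: V = C2·V2/C1 = 0.922% ÷ 17.1% × 705 mL = 38.01 mL
trehalose: 13.1 g/L × 0.705 L = 9.24 g
gellan gum: 12.3 g/L × 0.705 L = 8.67 g
beef extract: 0.502 g per 100 mL × 705 mL ÷ 100 = 3.54 g

L-arabinose 38.01 mL; trehalose 9.24 g; gellan gum 8.67 g; beef extract 3.54 g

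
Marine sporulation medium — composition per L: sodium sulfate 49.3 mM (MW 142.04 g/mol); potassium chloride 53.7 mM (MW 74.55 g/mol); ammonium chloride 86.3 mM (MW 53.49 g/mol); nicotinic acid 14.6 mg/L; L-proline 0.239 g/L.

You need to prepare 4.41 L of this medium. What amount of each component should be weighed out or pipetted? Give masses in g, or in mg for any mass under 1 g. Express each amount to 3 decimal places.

sodium sulfate 30.881 g; potassium chloride 17.655 g; ammonium chloride 20.357 g; nicotinic acid 64.386 mg; L-proline 1.054 g

Working volume: 4.41 L.
sodium sulfate: 49.3 mmol/L × 142.04 g/mol × 4.41 L ÷ 1000 = 30.881 g
potassium chloride: 53.7 mmol/L × 74.55 g/mol × 4.41 L ÷ 1000 = 17.655 g
ammonium chloride: 86.3 mmol/L × 53.49 g/mol × 4.41 L ÷ 1000 = 20.357 g
nicotinic acid: 14.6 mg/L × 4.41 L = 64.386 mg
L-proline: 0.239 g/L × 4.41 L = 1.054 g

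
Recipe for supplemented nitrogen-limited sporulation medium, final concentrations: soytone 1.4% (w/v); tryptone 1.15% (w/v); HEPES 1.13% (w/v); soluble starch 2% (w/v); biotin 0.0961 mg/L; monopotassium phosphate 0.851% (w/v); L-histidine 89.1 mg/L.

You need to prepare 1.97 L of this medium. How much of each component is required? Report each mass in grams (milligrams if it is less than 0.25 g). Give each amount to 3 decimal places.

Scale factor relative to 1 L: 1.97.
soytone: 1.4% w/v = 14 g/L → 14 × 1.97 L = 27.580 g
tryptone: 1.15% w/v = 11.5 g/L → 11.5 × 1.97 L = 22.655 g
HEPES: 1.13 g per 100 mL × 1970 mL ÷ 100 = 22.261 g
soluble starch: 2 g per 100 mL × 1970 mL ÷ 100 = 39.400 g
biotin: 0.0961 mg/L × 1.97 L = 0.189 mg
monopotassium phosphate: 0.851 g per 100 mL × 1970 mL ÷ 100 = 16.765 g
L-histidine: 89.1 mg/L × 1.97 L = 175.527 mg

soytone 27.580 g; tryptone 22.655 g; HEPES 22.261 g; soluble starch 39.400 g; biotin 0.189 mg; monopotassium phosphate 16.765 g; L-histidine 175.527 mg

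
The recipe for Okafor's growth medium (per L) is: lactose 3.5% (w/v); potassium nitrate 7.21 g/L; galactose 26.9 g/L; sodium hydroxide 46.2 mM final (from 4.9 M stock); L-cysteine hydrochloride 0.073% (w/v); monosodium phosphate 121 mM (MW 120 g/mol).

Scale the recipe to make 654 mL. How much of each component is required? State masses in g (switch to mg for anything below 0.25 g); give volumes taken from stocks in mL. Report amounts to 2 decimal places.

Scale factor relative to 1 L: 0.654.
lactose: 3.5% w/v = 35 g/L → 35 × 0.654 L = 22.89 g
potassium nitrate: 7.21 g/L × 0.654 L = 4.72 g
galactose: 26.9 g/L × 0.654 L = 17.59 g
sodium hydroxide: V = C2·V2/C1 = 46.2 mM × 654 mL ÷ 4900 mM = 6.17 mL
L-cysteine hydrochloride: 0.073% w/v = 0.73 g/L → 0.73 × 0.654 L = 0.48 g
monosodium phosphate: 121 mmol/L × 120 g/mol × 0.654 L ÷ 1000 = 9.50 g

lactose 22.89 g; potassium nitrate 4.72 g; galactose 17.59 g; sodium hydroxide 6.17 mL; L-cysteine hydrochloride 0.48 g; monosodium phosphate 9.50 g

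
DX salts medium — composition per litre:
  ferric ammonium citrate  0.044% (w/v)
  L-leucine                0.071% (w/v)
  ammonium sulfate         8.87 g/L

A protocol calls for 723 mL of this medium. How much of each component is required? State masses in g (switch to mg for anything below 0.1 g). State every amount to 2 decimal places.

ferric ammonium citrate 0.32 g; L-leucine 0.51 g; ammonium sulfate 6.41 g

Target volume = 723 mL = 0.723 L.
ferric ammonium citrate: 0.044 g per 100 mL × 723 mL ÷ 100 = 0.32 g
L-leucine: 0.071 g per 100 mL × 723 mL ÷ 100 = 0.51 g
ammonium sulfate: 8.87 g/L × 0.723 L = 6.41 g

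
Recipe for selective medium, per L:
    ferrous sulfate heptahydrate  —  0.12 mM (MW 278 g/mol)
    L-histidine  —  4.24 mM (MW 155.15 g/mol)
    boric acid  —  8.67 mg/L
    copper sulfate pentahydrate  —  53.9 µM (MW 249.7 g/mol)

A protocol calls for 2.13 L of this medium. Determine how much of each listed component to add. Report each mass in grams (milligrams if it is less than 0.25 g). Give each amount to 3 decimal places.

ferrous sulfate heptahydrate 71.057 mg; L-histidine 1.401 g; boric acid 18.467 mg; copper sulfate pentahydrate 28.667 mg

Working volume: 2.13 L.
ferrous sulfate heptahydrate: 0.12 mmol/L × 278 mg/mmol × 2.13 L = 71.057 mg
L-histidine: 4.24 mmol/L × 155.15 g/mol × 2.13 L ÷ 1000 = 1.401 g
boric acid: 8.67 mg/L × 2.13 L = 18.467 mg
copper sulfate pentahydrate: 53.9 µmol/L × 249.7 g/mol × 2.13 L ÷ 1000 = 28.667 mg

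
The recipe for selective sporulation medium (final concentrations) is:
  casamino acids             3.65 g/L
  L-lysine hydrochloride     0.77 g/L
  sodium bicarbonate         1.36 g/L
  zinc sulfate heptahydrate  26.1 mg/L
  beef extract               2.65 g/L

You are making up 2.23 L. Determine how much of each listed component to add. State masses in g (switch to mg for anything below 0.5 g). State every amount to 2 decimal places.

Scale factor relative to 1 L: 2.23.
casamino acids: 3.65 g/L × 2.23 L = 8.14 g
L-lysine hydrochloride: 0.77 g/L × 2.23 L = 1.72 g
sodium bicarbonate: 1.36 g/L × 2.23 L = 3.03 g
zinc sulfate heptahydrate: 26.1 mg/L × 2.23 L = 58.20 mg
beef extract: 2.65 g/L × 2.23 L = 5.91 g

casamino acids 8.14 g; L-lysine hydrochloride 1.72 g; sodium bicarbonate 3.03 g; zinc sulfate heptahydrate 58.20 mg; beef extract 5.91 g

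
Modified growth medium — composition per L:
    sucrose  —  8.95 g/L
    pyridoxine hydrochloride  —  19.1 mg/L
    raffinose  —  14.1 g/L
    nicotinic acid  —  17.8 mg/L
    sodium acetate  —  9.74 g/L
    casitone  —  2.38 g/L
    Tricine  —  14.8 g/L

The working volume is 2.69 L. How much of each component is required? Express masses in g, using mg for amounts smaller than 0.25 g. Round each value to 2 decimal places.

sucrose 24.08 g; pyridoxine hydrochloride 51.38 mg; raffinose 37.93 g; nicotinic acid 47.88 mg; sodium acetate 26.20 g; casitone 6.40 g; Tricine 39.81 g

Working volume: 2.69 L.
sucrose: 8.95 g/L × 2.69 L = 24.08 g
pyridoxine hydrochloride: 19.1 mg/L × 2.69 L = 51.38 mg
raffinose: 14.1 g/L × 2.69 L = 37.93 g
nicotinic acid: 17.8 mg/L × 2.69 L = 47.88 mg
sodium acetate: 9.74 g/L × 2.69 L = 26.20 g
casitone: 2.38 g/L × 2.69 L = 6.40 g
Tricine: 14.8 g/L × 2.69 L = 39.81 g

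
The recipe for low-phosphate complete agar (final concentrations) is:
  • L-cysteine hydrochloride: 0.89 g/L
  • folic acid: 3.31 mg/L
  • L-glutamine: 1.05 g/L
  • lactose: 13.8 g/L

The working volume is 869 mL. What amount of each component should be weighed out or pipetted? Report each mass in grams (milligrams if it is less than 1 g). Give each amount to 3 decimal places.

L-cysteine hydrochloride 773.410 mg; folic acid 2.876 mg; L-glutamine 912.450 mg; lactose 11.992 g

Target volume = 869 mL = 0.869 L.
L-cysteine hydrochloride: 0.89 g/L × 0.869 L = 0.77341 g = 773.410 mg
folic acid: 3.31 mg/L × 0.869 L = 2.876 mg
L-glutamine: 1.05 g/L × 0.869 L = 0.91245 g = 912.450 mg
lactose: 13.8 g/L × 0.869 L = 11.992 g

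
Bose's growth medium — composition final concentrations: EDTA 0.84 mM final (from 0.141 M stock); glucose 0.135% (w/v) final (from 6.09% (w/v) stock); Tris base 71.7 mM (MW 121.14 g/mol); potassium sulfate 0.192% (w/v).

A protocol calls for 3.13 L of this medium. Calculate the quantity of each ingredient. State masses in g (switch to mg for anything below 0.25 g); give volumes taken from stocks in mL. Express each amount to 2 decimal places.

EDTA 18.65 mL; glucose 69.38 mL; Tris base 27.19 g; potassium sulfate 6.01 g

Scale factor relative to 1 L: 3.13.
EDTA: dilute stock: 0.84 mM × 3130 mL ÷ 141 mM = 18.65 mL
glucose: dilute stock: 0.135% ÷ 6.09% × 3130 mL = 69.38 mL
Tris base: 71.7 mmol/L × 121.14 g/mol × 3.13 L ÷ 1000 = 27.19 g
potassium sulfate: 0.192% w/v = 1.92 g/L → 1.92 × 3.13 L = 6.01 g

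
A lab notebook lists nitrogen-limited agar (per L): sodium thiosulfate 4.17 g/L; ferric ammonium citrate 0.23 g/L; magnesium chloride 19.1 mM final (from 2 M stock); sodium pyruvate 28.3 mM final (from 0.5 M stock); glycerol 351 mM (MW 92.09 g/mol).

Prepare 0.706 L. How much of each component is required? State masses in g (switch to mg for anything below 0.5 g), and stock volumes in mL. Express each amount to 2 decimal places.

sodium thiosulfate 2.94 g; ferric ammonium citrate 162.38 mg; magnesium chloride 6.74 mL; sodium pyruvate 39.96 mL; glycerol 22.82 g

Scale factor relative to 1 L: 0.706.
sodium thiosulfate: 4.17 g/L × 0.706 L = 2.94 g
ferric ammonium citrate: 0.23 g/L × 0.706 L = 0.16238 g = 162.38 mg
magnesium chloride: V = C2·V2/C1 = 19.1 mM × 706 mL ÷ 2000 mM = 6.74 mL
sodium pyruvate: C1V1 = C2V2 → 28.3 mM × 706 mL ÷ 500 mM = 39.96 mL
glycerol: 351 mmol/L × 92.09 g/mol × 0.706 L ÷ 1000 = 22.82 g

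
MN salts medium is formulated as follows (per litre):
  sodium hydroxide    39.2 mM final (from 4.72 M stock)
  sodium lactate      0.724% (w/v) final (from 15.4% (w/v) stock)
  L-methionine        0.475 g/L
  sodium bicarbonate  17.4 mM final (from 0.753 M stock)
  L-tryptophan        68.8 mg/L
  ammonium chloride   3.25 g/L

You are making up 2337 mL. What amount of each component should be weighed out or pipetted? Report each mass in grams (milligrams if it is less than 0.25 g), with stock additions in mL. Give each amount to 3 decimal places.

sodium hydroxide 19.409 mL; sodium lactate 109.869 mL; L-methionine 1.110 g; sodium bicarbonate 54.002 mL; L-tryptophan 160.786 mg; ammonium chloride 7.595 g

Scale factor relative to 1 L: 2.337.
sodium hydroxide: C1V1 = C2V2 → 39.2 mM × 2337 mL ÷ 4720 mM = 19.409 mL
sodium lactate: C1V1 = C2V2 → 0.724% ÷ 15.4% × 2337 mL = 109.869 mL
L-methionine: 0.475 g/L × 2.337 L = 1.110 g
sodium bicarbonate: dilute stock: 17.4 mM × 2337 mL ÷ 753 mM = 54.002 mL
L-tryptophan: 68.8 mg/L × 2.337 L = 160.786 mg
ammonium chloride: 3.25 g/L × 2.337 L = 7.595 g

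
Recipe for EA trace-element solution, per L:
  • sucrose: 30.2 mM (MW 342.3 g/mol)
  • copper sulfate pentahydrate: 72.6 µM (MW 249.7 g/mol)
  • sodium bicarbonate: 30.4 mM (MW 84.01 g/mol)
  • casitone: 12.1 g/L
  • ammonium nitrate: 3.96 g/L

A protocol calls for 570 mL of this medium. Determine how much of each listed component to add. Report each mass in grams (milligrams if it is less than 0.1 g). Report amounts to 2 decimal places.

Target volume = 570 mL = 0.57 L.
sucrose: 30.2 mmol/L × 342.3 g/mol × 0.57 L ÷ 1000 = 5.89 g
copper sulfate pentahydrate: 72.6 µmol/L × 249.7 g/mol × 0.57 L ÷ 1000 = 10.33 mg
sodium bicarbonate: 30.4 mmol/L × 84.01 g/mol × 0.57 L ÷ 1000 = 1.46 g
casitone: 12.1 g/L × 0.57 L = 6.90 g
ammonium nitrate: 3.96 g/L × 0.57 L = 2.26 g

sucrose 5.89 g; copper sulfate pentahydrate 10.33 mg; sodium bicarbonate 1.46 g; casitone 6.90 g; ammonium nitrate 2.26 g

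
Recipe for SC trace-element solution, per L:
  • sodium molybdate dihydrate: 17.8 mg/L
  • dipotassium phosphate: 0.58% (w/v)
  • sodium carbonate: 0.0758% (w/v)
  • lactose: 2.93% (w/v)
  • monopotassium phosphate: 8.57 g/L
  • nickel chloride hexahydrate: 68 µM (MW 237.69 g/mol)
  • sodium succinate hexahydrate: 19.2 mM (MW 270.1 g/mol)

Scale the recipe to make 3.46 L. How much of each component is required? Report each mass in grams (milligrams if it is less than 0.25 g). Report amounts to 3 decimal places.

sodium molybdate dihydrate 61.588 mg; dipotassium phosphate 20.068 g; sodium carbonate 2.623 g; lactose 101.378 g; monopotassium phosphate 29.652 g; nickel chloride hexahydrate 55.924 mg; sodium succinate hexahydrate 17.943 g

Working volume: 3.46 L.
sodium molybdate dihydrate: 17.8 mg/L × 3.46 L = 61.588 mg
dipotassium phosphate: 0.58% w/v = 5.8 g/L → 5.8 × 3.46 L = 20.068 g
sodium carbonate: 0.0758% w/v = 0.758 g/L → 0.758 × 3.46 L = 2.623 g
lactose: 2.93% w/v = 29.3 g/L → 29.3 × 3.46 L = 101.378 g
monopotassium phosphate: 8.57 g/L × 3.46 L = 29.652 g
nickel chloride hexahydrate: 68 µmol/L × 237.69 g/mol × 3.46 L ÷ 1000 = 55.924 mg
sodium succinate hexahydrate: 19.2 mmol/L × 270.1 g/mol × 3.46 L ÷ 1000 = 17.943 g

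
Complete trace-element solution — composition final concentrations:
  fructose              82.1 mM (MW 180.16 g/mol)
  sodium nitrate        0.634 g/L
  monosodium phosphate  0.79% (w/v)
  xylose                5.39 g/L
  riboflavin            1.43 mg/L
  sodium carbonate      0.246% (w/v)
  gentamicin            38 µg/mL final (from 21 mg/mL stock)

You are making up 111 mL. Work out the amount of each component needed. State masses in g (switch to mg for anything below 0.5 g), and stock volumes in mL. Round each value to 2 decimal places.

fructose 1.64 g; sodium nitrate 70.37 mg; monosodium phosphate 0.88 g; xylose 0.60 g; riboflavin 0.16 mg; sodium carbonate 273.06 mg; gentamicin 0.20 mL

Target volume = 111 mL = 0.111 L.
fructose: 82.1 mmol/L × 180.16 g/mol × 0.111 L ÷ 1000 = 1.64 g
sodium nitrate: 0.634 g/L × 0.111 L = 0.070374 g = 70.37 mg
monosodium phosphate: 0.79 g per 100 mL × 111 mL ÷ 100 = 0.88 g
xylose: 5.39 g/L × 0.111 L = 0.60 g
riboflavin: 1.43 mg/L × 0.111 L = 0.16 mg
sodium carbonate: 0.246% w/v = 2.46 g/L → 2.46 × 0.111 L = 0.27306 g = 273.06 mg
gentamicin: V = C2·V2/C1 = 38 µg/mL × 111 mL ÷ 21000 µg/mL = 0.20 mL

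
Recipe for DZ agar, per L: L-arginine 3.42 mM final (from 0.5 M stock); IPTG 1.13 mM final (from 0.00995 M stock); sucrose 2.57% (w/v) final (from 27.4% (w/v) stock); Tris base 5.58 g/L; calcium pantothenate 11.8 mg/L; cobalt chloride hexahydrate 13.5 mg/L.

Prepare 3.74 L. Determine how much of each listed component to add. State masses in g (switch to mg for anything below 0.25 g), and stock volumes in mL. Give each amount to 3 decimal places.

L-arginine 25.582 mL; IPTG 424.744 mL; sucrose 350.796 mL; Tris base 20.869 g; calcium pantothenate 44.132 mg; cobalt chloride hexahydrate 50.490 mg

Scale factor relative to 1 L: 3.74.
L-arginine: dilute stock: 3.42 mM × 3740 mL ÷ 500 mM = 25.582 mL
IPTG: dilute stock: 1.13 mM × 3740 mL ÷ 9.95 mM = 424.744 mL
sucrose: C1V1 = C2V2 → 2.57% ÷ 27.4% × 3740 mL = 350.796 mL
Tris base: 5.58 g/L × 3.74 L = 20.869 g
calcium pantothenate: 11.8 mg/L × 3.74 L = 44.132 mg
cobalt chloride hexahydrate: 13.5 mg/L × 3.74 L = 50.490 mg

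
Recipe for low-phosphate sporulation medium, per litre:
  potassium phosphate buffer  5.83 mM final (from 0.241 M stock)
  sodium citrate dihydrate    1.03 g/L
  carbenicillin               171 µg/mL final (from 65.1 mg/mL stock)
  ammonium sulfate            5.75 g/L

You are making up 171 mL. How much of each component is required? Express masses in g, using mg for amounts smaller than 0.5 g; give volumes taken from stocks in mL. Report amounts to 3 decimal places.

potassium phosphate buffer 4.137 mL; sodium citrate dihydrate 176.130 mg; carbenicillin 0.449 mL; ammonium sulfate 0.983 g

Target volume = 171 mL = 0.171 L.
potassium phosphate buffer: C1V1 = C2V2 → 5.83 mM × 171 mL ÷ 241 mM = 4.137 mL
sodium citrate dihydrate: 1.03 g/L × 0.171 L = 0.17613 g = 176.130 mg
carbenicillin: dilute stock: 171 µg/mL × 171 mL ÷ 65100 µg/mL = 0.449 mL
ammonium sulfate: 5.75 g/L × 0.171 L = 0.983 g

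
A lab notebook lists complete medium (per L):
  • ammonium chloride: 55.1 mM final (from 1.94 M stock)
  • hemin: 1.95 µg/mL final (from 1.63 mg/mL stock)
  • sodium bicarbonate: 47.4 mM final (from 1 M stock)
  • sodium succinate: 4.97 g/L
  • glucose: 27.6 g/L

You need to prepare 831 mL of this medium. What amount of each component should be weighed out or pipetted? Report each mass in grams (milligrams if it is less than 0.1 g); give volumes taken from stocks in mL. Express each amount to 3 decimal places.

Scale factor relative to 1 L: 0.831.
ammonium chloride: V = C2·V2/C1 = 55.1 mM × 831 mL ÷ 1940 mM = 23.602 mL
hemin: C1V1 = C2V2 → 1.95 µg/mL × 831 mL ÷ 1630 µg/mL = 0.994 mL
sodium bicarbonate: C1V1 = C2V2 → 47.4 mM × 831 mL ÷ 1000 mM = 39.389 mL
sodium succinate: 4.97 g/L × 0.831 L = 4.130 g
glucose: 27.6 g/L × 0.831 L = 22.936 g

ammonium chloride 23.602 mL; hemin 0.994 mL; sodium bicarbonate 39.389 mL; sodium succinate 4.130 g; glucose 22.936 g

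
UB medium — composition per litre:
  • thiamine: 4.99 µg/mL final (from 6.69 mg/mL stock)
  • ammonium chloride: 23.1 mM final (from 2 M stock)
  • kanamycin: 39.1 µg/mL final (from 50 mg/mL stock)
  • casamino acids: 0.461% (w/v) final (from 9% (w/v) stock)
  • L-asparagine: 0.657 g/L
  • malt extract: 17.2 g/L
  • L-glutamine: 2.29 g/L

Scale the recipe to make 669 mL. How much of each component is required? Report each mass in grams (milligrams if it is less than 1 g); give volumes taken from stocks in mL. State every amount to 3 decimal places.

thiamine 0.499 mL; ammonium chloride 7.727 mL; kanamycin 0.523 mL; casamino acids 34.268 mL; L-asparagine 439.533 mg; malt extract 11.507 g; L-glutamine 1.532 g

Working volume: 669 mL = 0.669 L.
thiamine: dilute stock: 4.99 µg/mL × 669 mL ÷ 6690 µg/mL = 0.499 mL
ammonium chloride: V = C2·V2/C1 = 23.1 mM × 669 mL ÷ 2000 mM = 7.727 mL
kanamycin: C1V1 = C2V2 → 39.1 µg/mL × 669 mL ÷ 50000 µg/mL = 0.523 mL
casamino acids: C1V1 = C2V2 → 0.461% ÷ 9% × 669 mL = 34.268 mL
L-asparagine: 0.657 g/L × 0.669 L = 0.439533 g = 439.533 mg
malt extract: 17.2 g/L × 0.669 L = 11.507 g
L-glutamine: 2.29 g/L × 0.669 L = 1.532 g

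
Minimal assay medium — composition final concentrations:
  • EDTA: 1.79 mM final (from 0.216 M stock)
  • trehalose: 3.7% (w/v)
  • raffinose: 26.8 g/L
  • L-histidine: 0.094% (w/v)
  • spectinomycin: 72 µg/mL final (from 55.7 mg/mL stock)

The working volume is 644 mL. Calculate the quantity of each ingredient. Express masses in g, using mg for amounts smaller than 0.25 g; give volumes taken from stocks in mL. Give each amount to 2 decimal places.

Target volume = 644 mL = 0.644 L.
EDTA: C1V1 = C2V2 → 1.79 mM × 644 mL ÷ 216 mM = 5.34 mL
trehalose: 3.7 g per 100 mL × 644 mL ÷ 100 = 23.83 g
raffinose: 26.8 g/L × 0.644 L = 17.26 g
L-histidine: 0.094% w/v = 0.94 g/L → 0.94 × 0.644 L = 0.61 g
spectinomycin: V = C2·V2/C1 = 72 µg/mL × 644 mL ÷ 55700 µg/mL = 0.83 mL

EDTA 5.34 mL; trehalose 23.83 g; raffinose 17.26 g; L-histidine 0.61 g; spectinomycin 0.83 mL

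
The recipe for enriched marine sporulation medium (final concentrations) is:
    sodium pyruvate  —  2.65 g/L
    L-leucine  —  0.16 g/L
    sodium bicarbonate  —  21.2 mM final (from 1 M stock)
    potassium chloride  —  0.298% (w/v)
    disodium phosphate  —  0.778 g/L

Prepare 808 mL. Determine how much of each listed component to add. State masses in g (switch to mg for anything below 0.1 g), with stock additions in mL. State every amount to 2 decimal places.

Target volume = 808 mL = 0.808 L.
sodium pyruvate: 2.65 g/L × 0.808 L = 2.14 g
L-leucine: 0.16 g/L × 0.808 L = 0.13 g
sodium bicarbonate: V = C2·V2/C1 = 21.2 mM × 808 mL ÷ 1000 mM = 17.13 mL
potassium chloride: 0.298 g per 100 mL × 808 mL ÷ 100 = 2.41 g
disodium phosphate: 0.778 g/L × 0.808 L = 0.63 g

sodium pyruvate 2.14 g; L-leucine 0.13 g; sodium bicarbonate 17.13 mL; potassium chloride 2.41 g; disodium phosphate 0.63 g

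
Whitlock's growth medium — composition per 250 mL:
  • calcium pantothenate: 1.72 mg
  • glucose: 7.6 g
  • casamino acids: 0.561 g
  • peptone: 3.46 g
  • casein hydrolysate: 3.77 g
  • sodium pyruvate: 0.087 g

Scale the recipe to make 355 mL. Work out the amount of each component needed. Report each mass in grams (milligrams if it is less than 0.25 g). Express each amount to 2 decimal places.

Scale factor = 355 mL / 250 mL = 1.42.
calcium pantothenate: 1.72 mg × (355 mL / 250 mL) = 2.44 mg
glucose: 7.6 g × (355 mL / 250 mL) = 10.79 g
casamino acids: 0.561 g × (355 mL / 250 mL) = 0.80 g
peptone: 3.46 g × (355 mL / 250 mL) = 4.91 g
casein hydrolysate: 3.77 g × (355 mL / 250 mL) = 5.35 g
sodium pyruvate: 0.087 g × (355 mL / 250 mL) = 0.12354 g = 123.54 mg

calcium pantothenate 2.44 mg; glucose 10.79 g; casamino acids 0.80 g; peptone 4.91 g; casein hydrolysate 5.35 g; sodium pyruvate 123.54 mg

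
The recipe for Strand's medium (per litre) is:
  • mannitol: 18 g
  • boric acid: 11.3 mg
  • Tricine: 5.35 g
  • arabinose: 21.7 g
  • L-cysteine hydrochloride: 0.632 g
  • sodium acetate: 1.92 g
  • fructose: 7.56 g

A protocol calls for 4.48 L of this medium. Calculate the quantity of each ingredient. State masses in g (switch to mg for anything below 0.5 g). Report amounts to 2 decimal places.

Scale factor = 4480 mL / 1000 mL = 4.48.
mannitol: 18 g × (4480 mL / 1000 mL) = 80.64 g
boric acid: 11.3 mg × (4480 mL / 1000 mL) = 50.62 mg
Tricine: 5.35 g × (4480 mL / 1000 mL) = 23.97 g
arabinose: 21.7 g × (4480 mL / 1000 mL) = 97.22 g
L-cysteine hydrochloride: 0.632 g × (4480 mL / 1000 mL) = 2.83 g
sodium acetate: 1.92 g × (4480 mL / 1000 mL) = 8.60 g
fructose: 7.56 g × (4480 mL / 1000 mL) = 33.87 g

mannitol 80.64 g; boric acid 50.62 mg; Tricine 23.97 g; arabinose 97.22 g; L-cysteine hydrochloride 2.83 g; sodium acetate 8.60 g; fructose 33.87 g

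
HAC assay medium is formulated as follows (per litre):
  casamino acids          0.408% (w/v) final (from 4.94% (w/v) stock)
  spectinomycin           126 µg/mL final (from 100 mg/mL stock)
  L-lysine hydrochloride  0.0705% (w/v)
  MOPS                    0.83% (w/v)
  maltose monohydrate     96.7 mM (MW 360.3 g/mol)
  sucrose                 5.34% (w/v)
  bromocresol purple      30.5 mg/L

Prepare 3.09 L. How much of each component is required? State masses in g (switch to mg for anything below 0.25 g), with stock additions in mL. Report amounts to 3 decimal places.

casamino acids 255.206 mL; spectinomycin 3.893 mL; L-lysine hydrochloride 2.178 g; MOPS 25.647 g; maltose monohydrate 107.659 g; sucrose 165.006 g; bromocresol purple 94.245 mg

Scale factor relative to 1 L: 3.09.
casamino acids: C1V1 = C2V2 → 0.408% ÷ 4.94% × 3090 mL = 255.206 mL
spectinomycin: C1V1 = C2V2 → 126 µg/mL × 3090 mL ÷ 100000 µg/mL = 3.893 mL
L-lysine hydrochloride: 0.0705 g per 100 mL × 3090 mL ÷ 100 = 2.178 g
MOPS: 0.83 g per 100 mL × 3090 mL ÷ 100 = 25.647 g
maltose monohydrate: 96.7 mmol/L × 360.3 g/mol × 3.09 L ÷ 1000 = 107.659 g
sucrose: 5.34% w/v = 53.4 g/L → 53.4 × 3.09 L = 165.006 g
bromocresol purple: 30.5 mg/L × 3.09 L = 94.245 mg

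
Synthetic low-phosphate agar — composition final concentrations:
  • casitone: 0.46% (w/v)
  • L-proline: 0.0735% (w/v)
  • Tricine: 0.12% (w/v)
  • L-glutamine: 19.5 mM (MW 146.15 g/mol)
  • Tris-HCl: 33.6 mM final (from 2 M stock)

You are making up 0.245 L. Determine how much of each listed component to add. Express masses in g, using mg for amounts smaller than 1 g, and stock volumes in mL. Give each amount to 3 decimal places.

Scale factor relative to 1 L: 0.245.
casitone: 0.46 g per 100 mL × 245 mL ÷ 100 = 1.127 g
L-proline: 0.0735 g per 100 mL × 245 mL ÷ 100 = 0.180075 g = 180.075 mg
Tricine: 0.12% w/v = 1.2 g/L → 1.2 × 0.245 L = 0.294 g = 294.000 mg
L-glutamine: 19.5 mmol/L × 146.15 mg/mmol × 0.245 L = 698.232 mg
Tris-HCl: dilute stock: 33.6 mM × 245 mL ÷ 2000 mM = 4.116 mL

casitone 1.127 g; L-proline 180.075 mg; Tricine 294.000 mg; L-glutamine 698.232 mg; Tris-HCl 4.116 mL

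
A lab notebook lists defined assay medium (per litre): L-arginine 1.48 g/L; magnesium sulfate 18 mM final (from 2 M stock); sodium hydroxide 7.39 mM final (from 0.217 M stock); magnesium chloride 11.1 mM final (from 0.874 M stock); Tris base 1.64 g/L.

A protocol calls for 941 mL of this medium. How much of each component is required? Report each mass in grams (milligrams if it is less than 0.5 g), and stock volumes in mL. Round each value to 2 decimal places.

L-arginine 1.39 g; magnesium sulfate 8.47 mL; sodium hydroxide 32.05 mL; magnesium chloride 11.95 mL; Tris base 1.54 g

Scale factor relative to 1 L: 0.941.
L-arginine: 1.48 g/L × 0.941 L = 1.39 g
magnesium sulfate: V = C2·V2/C1 = 18 mM × 941 mL ÷ 2000 mM = 8.47 mL
sodium hydroxide: dilute stock: 7.39 mM × 941 mL ÷ 217 mM = 32.05 mL
magnesium chloride: C1V1 = C2V2 → 11.1 mM × 941 mL ÷ 874 mM = 11.95 mL
Tris base: 1.64 g/L × 0.941 L = 1.54 g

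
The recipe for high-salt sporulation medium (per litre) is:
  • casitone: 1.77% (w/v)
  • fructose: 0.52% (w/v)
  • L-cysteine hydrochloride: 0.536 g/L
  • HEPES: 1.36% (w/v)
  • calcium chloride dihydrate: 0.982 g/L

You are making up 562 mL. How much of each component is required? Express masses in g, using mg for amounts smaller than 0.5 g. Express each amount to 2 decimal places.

Working volume: 562 mL = 0.562 L.
casitone: 1.77% w/v = 17.7 g/L → 17.7 × 0.562 L = 9.95 g
fructose: 0.52 g per 100 mL × 562 mL ÷ 100 = 2.92 g
L-cysteine hydrochloride: 0.536 g/L × 0.562 L = 0.301232 g = 301.23 mg
HEPES: 1.36% w/v = 13.6 g/L → 13.6 × 0.562 L = 7.64 g
calcium chloride dihydrate: 0.982 g/L × 0.562 L = 0.55 g

casitone 9.95 g; fructose 2.92 g; L-cysteine hydrochloride 301.23 mg; HEPES 7.64 g; calcium chloride dihydrate 0.55 g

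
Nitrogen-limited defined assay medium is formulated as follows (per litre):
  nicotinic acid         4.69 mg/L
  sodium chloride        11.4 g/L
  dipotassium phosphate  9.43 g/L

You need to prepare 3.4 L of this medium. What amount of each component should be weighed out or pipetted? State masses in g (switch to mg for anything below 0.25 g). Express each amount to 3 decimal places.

nicotinic acid 15.946 mg; sodium chloride 38.760 g; dipotassium phosphate 32.062 g

Working volume: 3.4 L.
nicotinic acid: 4.69 mg/L × 3.4 L = 15.946 mg
sodium chloride: 11.4 g/L × 3.4 L = 38.760 g
dipotassium phosphate: 9.43 g/L × 3.4 L = 32.062 g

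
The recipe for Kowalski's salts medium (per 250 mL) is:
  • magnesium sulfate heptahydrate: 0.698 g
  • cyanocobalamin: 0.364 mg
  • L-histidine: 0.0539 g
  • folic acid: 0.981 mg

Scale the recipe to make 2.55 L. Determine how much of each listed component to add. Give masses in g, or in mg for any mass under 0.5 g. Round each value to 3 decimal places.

magnesium sulfate heptahydrate 7.120 g; cyanocobalamin 3.713 mg; L-histidine 0.550 g; folic acid 10.006 mg

Ratio of target to recipe volume: 2550 / 250 = 10.2.
magnesium sulfate heptahydrate: 0.698 g × (2550 mL / 250 mL) = 7.120 g
cyanocobalamin: 0.364 mg × (2550 mL / 250 mL) = 3.713 mg
L-histidine: 0.0539 g × (2550 mL / 250 mL) = 0.550 g
folic acid: 0.981 mg × (2550 mL / 250 mL) = 10.006 mg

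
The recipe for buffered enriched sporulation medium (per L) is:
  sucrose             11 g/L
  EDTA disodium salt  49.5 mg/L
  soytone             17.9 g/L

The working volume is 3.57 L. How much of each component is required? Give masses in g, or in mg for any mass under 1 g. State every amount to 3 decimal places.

sucrose 39.270 g; EDTA disodium salt 176.715 mg; soytone 63.903 g

Scale factor relative to 1 L: 3.57.
sucrose: 11 g/L × 3.57 L = 39.270 g
EDTA disodium salt: 49.5 mg/L × 3.57 L = 176.715 mg
soytone: 17.9 g/L × 3.57 L = 63.903 g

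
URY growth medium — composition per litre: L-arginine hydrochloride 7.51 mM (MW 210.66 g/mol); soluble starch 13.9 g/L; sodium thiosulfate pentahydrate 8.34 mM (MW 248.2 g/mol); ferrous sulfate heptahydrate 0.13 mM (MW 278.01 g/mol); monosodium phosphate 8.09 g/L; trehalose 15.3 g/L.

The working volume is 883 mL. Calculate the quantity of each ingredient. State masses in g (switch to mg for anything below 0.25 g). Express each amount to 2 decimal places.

Target volume = 883 mL = 0.883 L.
L-arginine hydrochloride: 7.51 mmol/L × 210.66 g/mol × 0.883 L ÷ 1000 = 1.40 g
soluble starch: 13.9 g/L × 0.883 L = 12.27 g
sodium thiosulfate pentahydrate: 8.34 mmol/L × 248.2 g/mol × 0.883 L ÷ 1000 = 1.83 g
ferrous sulfate heptahydrate: 0.13 mmol/L × 278.01 mg/mmol × 0.883 L = 31.91 mg
monosodium phosphate: 8.09 g/L × 0.883 L = 7.14 g
trehalose: 15.3 g/L × 0.883 L = 13.51 g

L-arginine hydrochloride 1.40 g; soluble starch 12.27 g; sodium thiosulfate pentahydrate 1.83 g; ferrous sulfate heptahydrate 31.91 mg; monosodium phosphate 7.14 g; trehalose 13.51 g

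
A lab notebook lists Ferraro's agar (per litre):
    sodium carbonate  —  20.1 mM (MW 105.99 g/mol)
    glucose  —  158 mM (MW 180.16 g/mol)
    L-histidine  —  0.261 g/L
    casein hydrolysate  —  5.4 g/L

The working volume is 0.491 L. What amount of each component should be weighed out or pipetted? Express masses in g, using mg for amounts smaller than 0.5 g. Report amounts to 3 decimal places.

Working volume: 0.491 L.
sodium carbonate: 20.1 mmol/L × 105.99 g/mol × 0.491 L ÷ 1000 = 1.046 g
glucose: 158 mmol/L × 180.16 g/mol × 0.491 L ÷ 1000 = 13.976 g
L-histidine: 0.261 g/L × 0.491 L = 0.128151 g = 128.151 mg
casein hydrolysate: 5.4 g/L × 0.491 L = 2.651 g

sodium carbonate 1.046 g; glucose 13.976 g; L-histidine 128.151 mg; casein hydrolysate 2.651 g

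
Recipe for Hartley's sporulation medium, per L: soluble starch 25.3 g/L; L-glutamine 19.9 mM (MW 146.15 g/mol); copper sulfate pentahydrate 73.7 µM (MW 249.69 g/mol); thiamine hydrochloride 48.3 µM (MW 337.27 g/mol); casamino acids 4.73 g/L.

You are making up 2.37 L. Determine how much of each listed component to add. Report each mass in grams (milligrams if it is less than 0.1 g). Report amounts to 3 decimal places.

soluble starch 59.961 g; L-glutamine 6.893 g; copper sulfate pentahydrate 43.613 mg; thiamine hydrochloride 38.608 mg; casamino acids 11.210 g

Working volume: 2.37 L.
soluble starch: 25.3 g/L × 2.37 L = 59.961 g
L-glutamine: 19.9 mmol/L × 146.15 g/mol × 2.37 L ÷ 1000 = 6.893 g
copper sulfate pentahydrate: 73.7 µmol/L × 249.69 g/mol × 2.37 L ÷ 1000 = 43.613 mg
thiamine hydrochloride: 48.3 µmol/L × 337.27 g/mol × 2.37 L ÷ 1000 = 38.608 mg
casamino acids: 4.73 g/L × 2.37 L = 11.210 g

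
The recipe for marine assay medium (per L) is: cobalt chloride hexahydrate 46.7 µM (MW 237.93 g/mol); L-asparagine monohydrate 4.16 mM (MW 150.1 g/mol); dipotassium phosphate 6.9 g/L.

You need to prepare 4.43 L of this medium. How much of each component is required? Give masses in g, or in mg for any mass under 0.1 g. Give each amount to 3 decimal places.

cobalt chloride hexahydrate 49.223 mg; L-asparagine monohydrate 2.766 g; dipotassium phosphate 30.567 g

Working volume: 4.43 L.
cobalt chloride hexahydrate: 46.7 µmol/L × 237.93 g/mol × 4.43 L ÷ 1000 = 49.223 mg
L-asparagine monohydrate: 4.16 mmol/L × 150.1 g/mol × 4.43 L ÷ 1000 = 2.766 g
dipotassium phosphate: 6.9 g/L × 4.43 L = 30.567 g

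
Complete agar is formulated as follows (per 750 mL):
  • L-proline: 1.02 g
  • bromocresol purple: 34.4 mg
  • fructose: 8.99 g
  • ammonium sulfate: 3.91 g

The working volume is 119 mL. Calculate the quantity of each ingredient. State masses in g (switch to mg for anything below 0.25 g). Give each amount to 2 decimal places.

L-proline 161.84 mg; bromocresol purple 5.46 mg; fructose 1.43 g; ammonium sulfate 0.62 g

Ratio of target to recipe volume: 119 / 750 = 0.158667.
L-proline: 1.02 g × (119 mL / 750 mL) = 0.16184 g = 161.84 mg
bromocresol purple: 34.4 mg × (119 mL / 750 mL) = 5.46 mg
fructose: 8.99 g × (119 mL / 750 mL) = 1.43 g
ammonium sulfate: 3.91 g × (119 mL / 750 mL) = 0.62 g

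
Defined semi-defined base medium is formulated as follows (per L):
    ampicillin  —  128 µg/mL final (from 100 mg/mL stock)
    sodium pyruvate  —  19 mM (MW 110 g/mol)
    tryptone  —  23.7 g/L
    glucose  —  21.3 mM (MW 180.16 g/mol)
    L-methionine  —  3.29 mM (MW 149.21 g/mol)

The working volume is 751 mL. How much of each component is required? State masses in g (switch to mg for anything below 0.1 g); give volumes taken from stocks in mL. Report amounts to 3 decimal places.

Scale factor relative to 1 L: 0.751.
ampicillin: C1V1 = C2V2 → 128 µg/mL × 751 mL ÷ 100000 µg/mL = 0.961 mL
sodium pyruvate: 19 mmol/L × 110 g/mol × 0.751 L ÷ 1000 = 1.570 g
tryptone: 23.7 g/L × 0.751 L = 17.799 g
glucose: 21.3 mmol/L × 180.16 g/mol × 0.751 L ÷ 1000 = 2.882 g
L-methionine: 3.29 mmol/L × 149.21 g/mol × 0.751 L ÷ 1000 = 0.369 g

ampicillin 0.961 mL; sodium pyruvate 1.570 g; tryptone 17.799 g; glucose 2.882 g; L-methionine 0.369 g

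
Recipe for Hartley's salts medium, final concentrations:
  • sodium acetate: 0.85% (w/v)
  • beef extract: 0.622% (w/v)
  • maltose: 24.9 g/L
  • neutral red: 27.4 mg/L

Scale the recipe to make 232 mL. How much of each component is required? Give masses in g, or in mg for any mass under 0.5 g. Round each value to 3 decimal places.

sodium acetate 1.972 g; beef extract 1.443 g; maltose 5.777 g; neutral red 6.357 mg

Working volume: 232 mL = 0.232 L.
sodium acetate: 0.85 g per 100 mL × 232 mL ÷ 100 = 1.972 g
beef extract: 0.622 g per 100 mL × 232 mL ÷ 100 = 1.443 g
maltose: 24.9 g/L × 0.232 L = 5.777 g
neutral red: 27.4 mg/L × 0.232 L = 6.357 mg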